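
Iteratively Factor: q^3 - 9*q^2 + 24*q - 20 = (q - 2)*(q^2 - 7*q + 10) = (q - 5)*(q - 2)*(q - 2)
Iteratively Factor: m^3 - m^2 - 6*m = (m - 3)*(m^2 + 2*m) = (m - 3)*(m + 2)*(m)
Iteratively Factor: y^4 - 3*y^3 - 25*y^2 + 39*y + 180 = (y + 3)*(y^3 - 6*y^2 - 7*y + 60) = (y - 5)*(y + 3)*(y^2 - y - 12) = (y - 5)*(y - 4)*(y + 3)*(y + 3)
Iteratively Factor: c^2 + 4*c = (c)*(c + 4)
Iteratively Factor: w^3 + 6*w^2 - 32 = (w + 4)*(w^2 + 2*w - 8) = (w + 4)^2*(w - 2)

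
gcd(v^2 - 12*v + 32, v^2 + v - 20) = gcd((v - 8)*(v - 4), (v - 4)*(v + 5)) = v - 4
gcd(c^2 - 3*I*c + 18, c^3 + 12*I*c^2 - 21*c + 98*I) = 1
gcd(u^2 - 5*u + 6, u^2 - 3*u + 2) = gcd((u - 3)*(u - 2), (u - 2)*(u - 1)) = u - 2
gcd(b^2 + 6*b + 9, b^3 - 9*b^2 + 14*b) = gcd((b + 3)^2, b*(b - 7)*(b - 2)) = 1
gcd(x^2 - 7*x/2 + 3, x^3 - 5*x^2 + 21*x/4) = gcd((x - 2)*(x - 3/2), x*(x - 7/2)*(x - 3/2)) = x - 3/2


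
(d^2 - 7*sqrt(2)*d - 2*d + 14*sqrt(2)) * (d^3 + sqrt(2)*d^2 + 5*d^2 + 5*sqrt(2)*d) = d^5 - 6*sqrt(2)*d^4 + 3*d^4 - 18*sqrt(2)*d^3 - 24*d^3 - 42*d^2 + 60*sqrt(2)*d^2 + 140*d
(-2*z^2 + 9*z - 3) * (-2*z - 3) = 4*z^3 - 12*z^2 - 21*z + 9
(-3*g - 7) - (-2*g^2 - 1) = 2*g^2 - 3*g - 6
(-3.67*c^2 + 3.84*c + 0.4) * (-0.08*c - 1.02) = 0.2936*c^3 + 3.4362*c^2 - 3.9488*c - 0.408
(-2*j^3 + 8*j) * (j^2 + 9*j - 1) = -2*j^5 - 18*j^4 + 10*j^3 + 72*j^2 - 8*j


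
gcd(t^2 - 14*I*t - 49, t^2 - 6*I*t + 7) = t - 7*I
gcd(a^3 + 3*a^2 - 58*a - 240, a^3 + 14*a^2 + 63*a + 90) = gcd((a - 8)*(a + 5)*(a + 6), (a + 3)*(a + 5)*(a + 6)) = a^2 + 11*a + 30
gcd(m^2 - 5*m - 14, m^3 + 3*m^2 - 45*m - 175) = m - 7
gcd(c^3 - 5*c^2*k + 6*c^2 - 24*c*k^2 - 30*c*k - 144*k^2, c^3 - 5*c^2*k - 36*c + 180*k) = c + 6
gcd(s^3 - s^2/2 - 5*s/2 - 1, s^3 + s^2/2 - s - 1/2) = s^2 + 3*s/2 + 1/2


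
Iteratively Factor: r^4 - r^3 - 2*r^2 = (r - 2)*(r^3 + r^2) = (r - 2)*(r + 1)*(r^2) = r*(r - 2)*(r + 1)*(r)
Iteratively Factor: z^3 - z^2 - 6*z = (z - 3)*(z^2 + 2*z) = z*(z - 3)*(z + 2)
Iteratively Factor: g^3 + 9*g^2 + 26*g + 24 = (g + 2)*(g^2 + 7*g + 12) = (g + 2)*(g + 4)*(g + 3)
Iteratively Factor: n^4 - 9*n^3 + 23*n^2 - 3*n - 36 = (n - 3)*(n^3 - 6*n^2 + 5*n + 12) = (n - 4)*(n - 3)*(n^2 - 2*n - 3) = (n - 4)*(n - 3)*(n + 1)*(n - 3)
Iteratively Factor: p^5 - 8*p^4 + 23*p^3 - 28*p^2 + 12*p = (p - 2)*(p^4 - 6*p^3 + 11*p^2 - 6*p) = (p - 3)*(p - 2)*(p^3 - 3*p^2 + 2*p) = p*(p - 3)*(p - 2)*(p^2 - 3*p + 2) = p*(p - 3)*(p - 2)*(p - 1)*(p - 2)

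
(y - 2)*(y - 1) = y^2 - 3*y + 2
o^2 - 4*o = o*(o - 4)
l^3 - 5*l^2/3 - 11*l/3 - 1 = (l - 3)*(l + 1/3)*(l + 1)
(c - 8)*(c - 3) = c^2 - 11*c + 24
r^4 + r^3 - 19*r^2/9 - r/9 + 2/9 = (r - 1)*(r - 1/3)*(r + 1/3)*(r + 2)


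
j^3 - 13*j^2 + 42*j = j*(j - 7)*(j - 6)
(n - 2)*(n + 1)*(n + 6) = n^3 + 5*n^2 - 8*n - 12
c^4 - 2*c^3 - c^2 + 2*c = c*(c - 2)*(c - 1)*(c + 1)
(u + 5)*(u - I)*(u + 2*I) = u^3 + 5*u^2 + I*u^2 + 2*u + 5*I*u + 10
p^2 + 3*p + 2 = (p + 1)*(p + 2)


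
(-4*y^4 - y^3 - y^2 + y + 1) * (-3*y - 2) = 12*y^5 + 11*y^4 + 5*y^3 - y^2 - 5*y - 2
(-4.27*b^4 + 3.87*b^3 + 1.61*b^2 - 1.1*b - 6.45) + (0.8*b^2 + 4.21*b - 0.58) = -4.27*b^4 + 3.87*b^3 + 2.41*b^2 + 3.11*b - 7.03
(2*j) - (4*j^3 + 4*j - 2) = -4*j^3 - 2*j + 2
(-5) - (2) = -7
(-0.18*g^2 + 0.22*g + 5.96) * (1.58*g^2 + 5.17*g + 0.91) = -0.2844*g^4 - 0.583*g^3 + 10.3904*g^2 + 31.0134*g + 5.4236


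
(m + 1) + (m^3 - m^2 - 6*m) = m^3 - m^2 - 5*m + 1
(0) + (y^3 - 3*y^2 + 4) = y^3 - 3*y^2 + 4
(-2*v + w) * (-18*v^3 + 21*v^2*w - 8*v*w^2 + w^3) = 36*v^4 - 60*v^3*w + 37*v^2*w^2 - 10*v*w^3 + w^4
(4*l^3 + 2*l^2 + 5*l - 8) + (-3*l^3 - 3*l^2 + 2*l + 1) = l^3 - l^2 + 7*l - 7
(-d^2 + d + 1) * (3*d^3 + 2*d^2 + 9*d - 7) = -3*d^5 + d^4 - 4*d^3 + 18*d^2 + 2*d - 7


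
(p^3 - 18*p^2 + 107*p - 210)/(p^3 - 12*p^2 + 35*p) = (p - 6)/p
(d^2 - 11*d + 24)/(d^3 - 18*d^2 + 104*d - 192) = (d - 3)/(d^2 - 10*d + 24)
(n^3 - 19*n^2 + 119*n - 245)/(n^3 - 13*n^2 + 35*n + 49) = (n - 5)/(n + 1)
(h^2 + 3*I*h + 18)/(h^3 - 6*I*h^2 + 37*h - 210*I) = (h - 3*I)/(h^2 - 12*I*h - 35)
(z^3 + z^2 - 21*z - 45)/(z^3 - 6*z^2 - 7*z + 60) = (z + 3)/(z - 4)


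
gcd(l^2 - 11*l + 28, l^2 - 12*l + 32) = l - 4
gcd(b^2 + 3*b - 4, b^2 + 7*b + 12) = b + 4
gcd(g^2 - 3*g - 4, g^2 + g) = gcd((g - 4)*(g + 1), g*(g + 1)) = g + 1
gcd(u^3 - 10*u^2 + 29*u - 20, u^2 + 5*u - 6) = u - 1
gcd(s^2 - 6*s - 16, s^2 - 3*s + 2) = 1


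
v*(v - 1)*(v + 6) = v^3 + 5*v^2 - 6*v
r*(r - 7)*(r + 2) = r^3 - 5*r^2 - 14*r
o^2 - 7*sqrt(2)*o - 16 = (o - 8*sqrt(2))*(o + sqrt(2))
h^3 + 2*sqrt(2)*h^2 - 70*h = h*(h - 5*sqrt(2))*(h + 7*sqrt(2))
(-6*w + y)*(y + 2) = -6*w*y - 12*w + y^2 + 2*y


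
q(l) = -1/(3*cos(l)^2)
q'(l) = -2*sin(l)/(3*cos(l)^3)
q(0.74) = -0.61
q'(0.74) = -1.12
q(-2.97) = -0.34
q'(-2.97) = -0.12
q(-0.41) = -0.40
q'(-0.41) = 0.34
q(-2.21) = -0.94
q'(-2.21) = -2.52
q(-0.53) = -0.45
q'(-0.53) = 0.52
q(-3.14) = -0.33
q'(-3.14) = -0.00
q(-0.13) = -0.34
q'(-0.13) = 0.09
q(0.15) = -0.34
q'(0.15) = -0.10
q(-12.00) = -0.47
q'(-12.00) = -0.60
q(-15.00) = -0.58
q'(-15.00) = -0.99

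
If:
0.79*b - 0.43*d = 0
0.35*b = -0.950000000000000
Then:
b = -2.71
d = -4.99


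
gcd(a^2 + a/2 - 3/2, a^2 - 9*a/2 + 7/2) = a - 1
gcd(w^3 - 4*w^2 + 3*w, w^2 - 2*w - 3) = w - 3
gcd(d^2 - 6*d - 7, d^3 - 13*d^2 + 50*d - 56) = d - 7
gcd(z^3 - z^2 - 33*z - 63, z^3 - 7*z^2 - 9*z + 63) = z^2 - 4*z - 21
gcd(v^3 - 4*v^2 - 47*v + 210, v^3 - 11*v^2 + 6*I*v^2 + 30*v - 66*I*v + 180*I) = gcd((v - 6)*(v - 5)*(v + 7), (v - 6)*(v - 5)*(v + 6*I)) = v^2 - 11*v + 30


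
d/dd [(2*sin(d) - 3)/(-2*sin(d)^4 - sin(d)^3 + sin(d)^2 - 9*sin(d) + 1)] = (12*sin(d)^4 - 20*sin(d)^3 - 11*sin(d)^2 + 6*sin(d) - 25)*cos(d)/(2*sin(d)^4 + sin(d)^3 - sin(d)^2 + 9*sin(d) - 1)^2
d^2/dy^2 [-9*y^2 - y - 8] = -18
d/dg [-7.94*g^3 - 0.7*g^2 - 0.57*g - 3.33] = -23.82*g^2 - 1.4*g - 0.57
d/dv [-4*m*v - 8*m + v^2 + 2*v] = -4*m + 2*v + 2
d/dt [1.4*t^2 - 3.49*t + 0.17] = 2.8*t - 3.49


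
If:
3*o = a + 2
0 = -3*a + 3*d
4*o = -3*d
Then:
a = -8/13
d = -8/13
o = 6/13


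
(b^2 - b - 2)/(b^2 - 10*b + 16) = (b + 1)/(b - 8)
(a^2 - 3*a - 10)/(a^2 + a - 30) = (a + 2)/(a + 6)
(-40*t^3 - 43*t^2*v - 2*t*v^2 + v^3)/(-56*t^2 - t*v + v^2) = (5*t^2 + 6*t*v + v^2)/(7*t + v)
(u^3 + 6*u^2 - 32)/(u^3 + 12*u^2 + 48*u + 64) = (u - 2)/(u + 4)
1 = 1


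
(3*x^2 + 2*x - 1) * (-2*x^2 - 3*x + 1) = -6*x^4 - 13*x^3 - x^2 + 5*x - 1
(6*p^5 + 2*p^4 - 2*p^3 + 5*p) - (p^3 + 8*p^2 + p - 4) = 6*p^5 + 2*p^4 - 3*p^3 - 8*p^2 + 4*p + 4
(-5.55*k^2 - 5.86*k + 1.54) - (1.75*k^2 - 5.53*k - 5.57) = -7.3*k^2 - 0.33*k + 7.11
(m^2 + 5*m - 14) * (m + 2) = m^3 + 7*m^2 - 4*m - 28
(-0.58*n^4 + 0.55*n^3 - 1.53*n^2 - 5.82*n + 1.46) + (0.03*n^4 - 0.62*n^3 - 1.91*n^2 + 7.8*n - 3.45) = -0.55*n^4 - 0.07*n^3 - 3.44*n^2 + 1.98*n - 1.99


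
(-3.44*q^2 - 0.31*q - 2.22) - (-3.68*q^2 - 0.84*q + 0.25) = 0.24*q^2 + 0.53*q - 2.47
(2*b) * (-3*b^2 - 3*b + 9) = -6*b^3 - 6*b^2 + 18*b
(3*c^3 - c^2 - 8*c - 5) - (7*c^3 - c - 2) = -4*c^3 - c^2 - 7*c - 3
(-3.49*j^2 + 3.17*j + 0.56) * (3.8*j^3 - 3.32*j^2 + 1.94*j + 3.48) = -13.262*j^5 + 23.6328*j^4 - 15.167*j^3 - 7.8546*j^2 + 12.118*j + 1.9488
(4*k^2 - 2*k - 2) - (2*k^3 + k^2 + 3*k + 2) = -2*k^3 + 3*k^2 - 5*k - 4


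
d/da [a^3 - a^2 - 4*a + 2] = 3*a^2 - 2*a - 4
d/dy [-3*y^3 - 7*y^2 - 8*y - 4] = -9*y^2 - 14*y - 8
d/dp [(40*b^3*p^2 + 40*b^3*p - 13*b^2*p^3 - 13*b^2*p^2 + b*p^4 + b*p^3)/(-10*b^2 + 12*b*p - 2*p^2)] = b*(-16*b^2*p - 8*b^2 + 11*b*p^2 + 2*b*p - 2*p^3 - p^2)/(2*(b^2 - 2*b*p + p^2))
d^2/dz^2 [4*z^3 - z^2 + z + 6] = 24*z - 2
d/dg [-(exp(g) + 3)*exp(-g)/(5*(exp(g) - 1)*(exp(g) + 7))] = (2*exp(3*g) + 15*exp(2*g) + 36*exp(g) - 21)*exp(-g)/(5*(exp(4*g) + 12*exp(3*g) + 22*exp(2*g) - 84*exp(g) + 49))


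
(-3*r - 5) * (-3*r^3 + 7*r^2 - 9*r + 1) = 9*r^4 - 6*r^3 - 8*r^2 + 42*r - 5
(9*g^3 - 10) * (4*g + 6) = 36*g^4 + 54*g^3 - 40*g - 60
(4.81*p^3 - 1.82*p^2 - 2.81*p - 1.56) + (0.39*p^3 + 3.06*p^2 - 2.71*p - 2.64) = 5.2*p^3 + 1.24*p^2 - 5.52*p - 4.2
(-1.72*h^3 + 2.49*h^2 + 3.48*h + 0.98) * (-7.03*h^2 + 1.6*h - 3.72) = 12.0916*h^5 - 20.2567*h^4 - 14.082*h^3 - 10.5842*h^2 - 11.3776*h - 3.6456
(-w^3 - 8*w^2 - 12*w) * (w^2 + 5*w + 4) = -w^5 - 13*w^4 - 56*w^3 - 92*w^2 - 48*w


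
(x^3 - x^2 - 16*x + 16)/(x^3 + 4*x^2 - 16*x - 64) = (x - 1)/(x + 4)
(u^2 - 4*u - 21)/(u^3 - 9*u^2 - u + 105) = 1/(u - 5)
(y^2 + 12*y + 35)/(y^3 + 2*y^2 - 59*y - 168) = (y + 5)/(y^2 - 5*y - 24)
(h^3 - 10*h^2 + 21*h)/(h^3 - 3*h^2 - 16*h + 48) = h*(h - 7)/(h^2 - 16)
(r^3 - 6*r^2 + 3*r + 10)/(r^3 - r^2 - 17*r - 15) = (r - 2)/(r + 3)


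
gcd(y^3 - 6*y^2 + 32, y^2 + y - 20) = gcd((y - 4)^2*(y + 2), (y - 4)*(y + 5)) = y - 4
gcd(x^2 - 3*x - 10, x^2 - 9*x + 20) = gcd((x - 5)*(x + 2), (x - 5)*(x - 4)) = x - 5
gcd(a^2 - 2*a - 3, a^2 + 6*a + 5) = a + 1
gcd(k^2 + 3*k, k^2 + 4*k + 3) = k + 3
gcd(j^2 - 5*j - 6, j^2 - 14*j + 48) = j - 6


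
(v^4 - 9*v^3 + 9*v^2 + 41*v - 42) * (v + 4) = v^5 - 5*v^4 - 27*v^3 + 77*v^2 + 122*v - 168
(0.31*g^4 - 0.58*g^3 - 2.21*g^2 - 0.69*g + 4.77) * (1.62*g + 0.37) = 0.5022*g^5 - 0.8249*g^4 - 3.7948*g^3 - 1.9355*g^2 + 7.4721*g + 1.7649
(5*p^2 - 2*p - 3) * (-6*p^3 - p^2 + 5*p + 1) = -30*p^5 + 7*p^4 + 45*p^3 - 2*p^2 - 17*p - 3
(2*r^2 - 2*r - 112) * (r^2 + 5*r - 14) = 2*r^4 + 8*r^3 - 150*r^2 - 532*r + 1568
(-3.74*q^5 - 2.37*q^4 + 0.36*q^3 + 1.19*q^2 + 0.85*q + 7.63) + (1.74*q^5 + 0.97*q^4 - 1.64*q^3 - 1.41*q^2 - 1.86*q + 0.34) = -2.0*q^5 - 1.4*q^4 - 1.28*q^3 - 0.22*q^2 - 1.01*q + 7.97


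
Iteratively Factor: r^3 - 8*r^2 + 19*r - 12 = (r - 1)*(r^2 - 7*r + 12) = (r - 3)*(r - 1)*(r - 4)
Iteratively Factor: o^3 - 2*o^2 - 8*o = (o)*(o^2 - 2*o - 8) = o*(o - 4)*(o + 2)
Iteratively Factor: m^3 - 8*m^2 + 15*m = (m - 5)*(m^2 - 3*m) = (m - 5)*(m - 3)*(m)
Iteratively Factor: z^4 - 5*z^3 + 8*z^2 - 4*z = (z)*(z^3 - 5*z^2 + 8*z - 4) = z*(z - 1)*(z^2 - 4*z + 4) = z*(z - 2)*(z - 1)*(z - 2)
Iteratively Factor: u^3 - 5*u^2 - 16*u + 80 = (u + 4)*(u^2 - 9*u + 20) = (u - 4)*(u + 4)*(u - 5)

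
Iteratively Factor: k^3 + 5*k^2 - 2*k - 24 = (k + 4)*(k^2 + k - 6) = (k - 2)*(k + 4)*(k + 3)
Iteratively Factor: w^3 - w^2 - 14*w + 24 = (w - 2)*(w^2 + w - 12) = (w - 3)*(w - 2)*(w + 4)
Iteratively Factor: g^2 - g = (g - 1)*(g)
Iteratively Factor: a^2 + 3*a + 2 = (a + 1)*(a + 2)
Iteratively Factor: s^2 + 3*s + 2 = (s + 1)*(s + 2)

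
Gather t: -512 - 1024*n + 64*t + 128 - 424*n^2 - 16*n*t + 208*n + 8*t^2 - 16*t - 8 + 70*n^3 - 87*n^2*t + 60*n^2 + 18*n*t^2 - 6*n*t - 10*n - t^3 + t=70*n^3 - 364*n^2 - 826*n - t^3 + t^2*(18*n + 8) + t*(-87*n^2 - 22*n + 49) - 392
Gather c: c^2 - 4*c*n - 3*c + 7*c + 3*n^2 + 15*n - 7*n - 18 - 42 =c^2 + c*(4 - 4*n) + 3*n^2 + 8*n - 60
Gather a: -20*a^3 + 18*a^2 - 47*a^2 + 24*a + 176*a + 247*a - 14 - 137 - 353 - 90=-20*a^3 - 29*a^2 + 447*a - 594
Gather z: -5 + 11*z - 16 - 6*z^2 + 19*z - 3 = -6*z^2 + 30*z - 24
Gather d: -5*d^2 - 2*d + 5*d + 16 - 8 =-5*d^2 + 3*d + 8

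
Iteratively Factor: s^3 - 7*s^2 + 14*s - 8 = (s - 1)*(s^2 - 6*s + 8) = (s - 2)*(s - 1)*(s - 4)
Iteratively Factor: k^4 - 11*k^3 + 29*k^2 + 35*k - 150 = (k - 5)*(k^3 - 6*k^2 - k + 30) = (k - 5)*(k - 3)*(k^2 - 3*k - 10) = (k - 5)^2*(k - 3)*(k + 2)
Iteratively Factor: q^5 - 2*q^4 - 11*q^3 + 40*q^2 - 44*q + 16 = (q + 4)*(q^4 - 6*q^3 + 13*q^2 - 12*q + 4) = (q - 2)*(q + 4)*(q^3 - 4*q^2 + 5*q - 2) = (q - 2)*(q - 1)*(q + 4)*(q^2 - 3*q + 2) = (q - 2)*(q - 1)^2*(q + 4)*(q - 2)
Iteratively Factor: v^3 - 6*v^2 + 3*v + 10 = (v + 1)*(v^2 - 7*v + 10) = (v - 5)*(v + 1)*(v - 2)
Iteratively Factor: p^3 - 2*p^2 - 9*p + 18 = (p + 3)*(p^2 - 5*p + 6) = (p - 3)*(p + 3)*(p - 2)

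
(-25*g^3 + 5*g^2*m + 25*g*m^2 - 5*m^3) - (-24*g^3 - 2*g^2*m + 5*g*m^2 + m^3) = -g^3 + 7*g^2*m + 20*g*m^2 - 6*m^3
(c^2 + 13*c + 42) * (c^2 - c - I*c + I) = c^4 + 12*c^3 - I*c^3 + 29*c^2 - 12*I*c^2 - 42*c - 29*I*c + 42*I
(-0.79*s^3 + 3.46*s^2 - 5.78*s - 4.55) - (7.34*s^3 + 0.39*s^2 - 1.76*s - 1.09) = -8.13*s^3 + 3.07*s^2 - 4.02*s - 3.46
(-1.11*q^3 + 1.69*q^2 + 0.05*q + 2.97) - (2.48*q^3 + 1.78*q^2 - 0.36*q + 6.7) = -3.59*q^3 - 0.0900000000000001*q^2 + 0.41*q - 3.73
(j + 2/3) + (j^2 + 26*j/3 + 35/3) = j^2 + 29*j/3 + 37/3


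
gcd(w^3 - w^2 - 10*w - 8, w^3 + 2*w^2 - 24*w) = w - 4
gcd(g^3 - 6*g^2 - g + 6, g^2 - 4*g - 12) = g - 6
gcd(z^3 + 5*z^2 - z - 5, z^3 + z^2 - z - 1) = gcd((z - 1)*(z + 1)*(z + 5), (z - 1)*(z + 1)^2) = z^2 - 1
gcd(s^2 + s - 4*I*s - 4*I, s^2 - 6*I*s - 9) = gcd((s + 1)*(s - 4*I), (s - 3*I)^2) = 1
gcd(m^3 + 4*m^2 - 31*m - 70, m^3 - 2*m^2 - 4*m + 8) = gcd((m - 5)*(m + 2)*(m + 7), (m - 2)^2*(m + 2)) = m + 2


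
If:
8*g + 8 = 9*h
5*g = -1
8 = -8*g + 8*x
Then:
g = -1/5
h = 32/45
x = 4/5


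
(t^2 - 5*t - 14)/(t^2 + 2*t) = (t - 7)/t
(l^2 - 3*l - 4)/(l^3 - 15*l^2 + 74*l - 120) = (l + 1)/(l^2 - 11*l + 30)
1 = 1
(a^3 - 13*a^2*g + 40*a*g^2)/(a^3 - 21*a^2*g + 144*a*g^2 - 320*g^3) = a/(a - 8*g)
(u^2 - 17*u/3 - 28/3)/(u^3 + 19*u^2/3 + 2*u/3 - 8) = (u - 7)/(u^2 + 5*u - 6)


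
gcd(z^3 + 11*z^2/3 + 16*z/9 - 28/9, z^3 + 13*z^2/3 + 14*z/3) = z^2 + 13*z/3 + 14/3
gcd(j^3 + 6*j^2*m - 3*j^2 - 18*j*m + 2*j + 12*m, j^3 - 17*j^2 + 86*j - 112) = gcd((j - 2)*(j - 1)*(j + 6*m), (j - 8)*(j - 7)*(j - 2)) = j - 2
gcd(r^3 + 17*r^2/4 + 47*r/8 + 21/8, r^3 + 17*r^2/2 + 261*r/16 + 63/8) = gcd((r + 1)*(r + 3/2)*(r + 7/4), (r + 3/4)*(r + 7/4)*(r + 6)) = r + 7/4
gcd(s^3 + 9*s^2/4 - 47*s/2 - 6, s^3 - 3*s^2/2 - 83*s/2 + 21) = s + 6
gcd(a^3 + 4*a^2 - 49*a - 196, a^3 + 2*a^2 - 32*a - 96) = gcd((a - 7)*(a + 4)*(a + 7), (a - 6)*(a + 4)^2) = a + 4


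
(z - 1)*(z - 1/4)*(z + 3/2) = z^3 + z^2/4 - 13*z/8 + 3/8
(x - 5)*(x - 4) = x^2 - 9*x + 20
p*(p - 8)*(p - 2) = p^3 - 10*p^2 + 16*p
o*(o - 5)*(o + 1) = o^3 - 4*o^2 - 5*o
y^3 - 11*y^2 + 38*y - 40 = (y - 5)*(y - 4)*(y - 2)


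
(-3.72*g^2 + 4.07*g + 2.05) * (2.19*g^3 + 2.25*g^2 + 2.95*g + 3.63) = -8.1468*g^5 + 0.543299999999999*g^4 + 2.673*g^3 + 3.1154*g^2 + 20.8216*g + 7.4415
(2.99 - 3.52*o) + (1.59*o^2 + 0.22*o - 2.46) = 1.59*o^2 - 3.3*o + 0.53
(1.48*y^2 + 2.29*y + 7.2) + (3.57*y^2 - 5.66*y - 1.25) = 5.05*y^2 - 3.37*y + 5.95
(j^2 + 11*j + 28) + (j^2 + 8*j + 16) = 2*j^2 + 19*j + 44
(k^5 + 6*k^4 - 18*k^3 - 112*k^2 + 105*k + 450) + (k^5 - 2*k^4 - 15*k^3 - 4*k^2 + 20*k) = 2*k^5 + 4*k^4 - 33*k^3 - 116*k^2 + 125*k + 450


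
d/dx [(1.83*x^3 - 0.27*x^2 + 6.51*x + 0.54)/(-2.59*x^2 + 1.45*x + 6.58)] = (-4.7397*x^4 + 5.307*x^3 + 52.5936*x^2 - 0.756*x + 42.0528)/(6.7081*x^4 - 7.511*x^3 - 31.9819*x^2 + 19.082*x + 43.2964)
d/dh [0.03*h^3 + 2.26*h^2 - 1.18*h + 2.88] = 0.09*h^2 + 4.52*h - 1.18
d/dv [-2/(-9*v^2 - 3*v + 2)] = 6*(-6*v - 1)/(9*v^2 + 3*v - 2)^2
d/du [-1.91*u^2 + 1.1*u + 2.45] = 1.1 - 3.82*u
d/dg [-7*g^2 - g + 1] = -14*g - 1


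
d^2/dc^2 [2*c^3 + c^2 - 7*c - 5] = 12*c + 2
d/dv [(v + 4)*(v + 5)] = 2*v + 9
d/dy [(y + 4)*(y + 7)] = 2*y + 11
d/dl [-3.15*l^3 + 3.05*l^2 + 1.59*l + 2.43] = -9.45*l^2 + 6.1*l + 1.59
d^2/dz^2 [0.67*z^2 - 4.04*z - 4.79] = 1.34000000000000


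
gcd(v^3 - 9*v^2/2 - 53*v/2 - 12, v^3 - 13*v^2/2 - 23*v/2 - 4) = v^2 - 15*v/2 - 4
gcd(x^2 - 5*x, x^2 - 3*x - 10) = x - 5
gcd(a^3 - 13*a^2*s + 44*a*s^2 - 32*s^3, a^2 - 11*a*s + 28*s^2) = -a + 4*s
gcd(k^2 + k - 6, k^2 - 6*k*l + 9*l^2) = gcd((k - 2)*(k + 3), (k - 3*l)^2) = 1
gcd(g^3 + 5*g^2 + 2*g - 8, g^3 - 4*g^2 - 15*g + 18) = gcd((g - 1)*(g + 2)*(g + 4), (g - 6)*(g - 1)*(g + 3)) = g - 1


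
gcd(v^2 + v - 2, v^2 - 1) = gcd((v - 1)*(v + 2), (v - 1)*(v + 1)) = v - 1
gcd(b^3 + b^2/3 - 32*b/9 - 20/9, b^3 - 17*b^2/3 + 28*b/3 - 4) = b - 2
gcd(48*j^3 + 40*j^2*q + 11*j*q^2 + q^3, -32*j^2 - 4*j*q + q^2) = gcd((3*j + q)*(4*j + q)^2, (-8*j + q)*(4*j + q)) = 4*j + q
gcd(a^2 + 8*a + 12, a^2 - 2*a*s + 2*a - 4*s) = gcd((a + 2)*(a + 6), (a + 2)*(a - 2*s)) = a + 2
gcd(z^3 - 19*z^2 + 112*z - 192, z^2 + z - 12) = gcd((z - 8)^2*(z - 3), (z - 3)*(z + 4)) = z - 3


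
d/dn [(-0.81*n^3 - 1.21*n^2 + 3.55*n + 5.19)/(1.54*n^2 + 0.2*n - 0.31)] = (-1.2474*n^4 - 0.324*n^3 - 4.9557*n^2 - 15.235*n - 2.1385)/(2.3716*n^4 + 0.616*n^3 - 0.9148*n^2 - 0.124*n + 0.0961)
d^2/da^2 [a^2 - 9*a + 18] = 2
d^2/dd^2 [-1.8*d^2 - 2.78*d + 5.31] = -3.60000000000000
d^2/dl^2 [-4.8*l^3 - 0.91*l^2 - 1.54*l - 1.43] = -28.8*l - 1.82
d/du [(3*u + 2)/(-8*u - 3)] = 7/(8*u + 3)^2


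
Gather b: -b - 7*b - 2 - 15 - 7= -8*b - 24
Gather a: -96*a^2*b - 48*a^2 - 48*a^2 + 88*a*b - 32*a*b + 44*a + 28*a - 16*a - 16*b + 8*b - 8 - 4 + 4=a^2*(-96*b - 96) + a*(56*b + 56) - 8*b - 8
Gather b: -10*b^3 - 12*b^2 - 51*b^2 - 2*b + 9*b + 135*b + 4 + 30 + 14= -10*b^3 - 63*b^2 + 142*b + 48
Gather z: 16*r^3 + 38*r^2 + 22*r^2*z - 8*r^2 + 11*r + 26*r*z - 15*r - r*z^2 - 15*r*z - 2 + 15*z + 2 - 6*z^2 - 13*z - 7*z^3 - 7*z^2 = 16*r^3 + 30*r^2 - 4*r - 7*z^3 + z^2*(-r - 13) + z*(22*r^2 + 11*r + 2)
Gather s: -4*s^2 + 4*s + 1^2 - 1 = -4*s^2 + 4*s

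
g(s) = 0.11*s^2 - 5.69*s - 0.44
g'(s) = 0.22*s - 5.69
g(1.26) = -7.43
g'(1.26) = -5.41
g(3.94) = -21.15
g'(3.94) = -4.82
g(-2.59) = 15.03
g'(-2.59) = -6.26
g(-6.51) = 41.26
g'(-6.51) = -7.12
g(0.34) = -2.36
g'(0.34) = -5.62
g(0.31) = -2.19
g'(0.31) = -5.62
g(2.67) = -14.85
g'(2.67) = -5.10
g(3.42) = -18.61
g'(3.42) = -4.94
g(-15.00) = 109.66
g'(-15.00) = -8.99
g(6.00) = -30.62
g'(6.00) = -4.37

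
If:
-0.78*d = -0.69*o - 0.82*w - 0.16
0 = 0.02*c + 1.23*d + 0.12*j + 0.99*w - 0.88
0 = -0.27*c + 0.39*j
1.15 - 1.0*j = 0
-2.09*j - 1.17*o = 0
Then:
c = 1.66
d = -0.37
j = 1.15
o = -2.05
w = 1.18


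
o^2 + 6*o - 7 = (o - 1)*(o + 7)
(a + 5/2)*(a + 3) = a^2 + 11*a/2 + 15/2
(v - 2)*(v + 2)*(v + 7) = v^3 + 7*v^2 - 4*v - 28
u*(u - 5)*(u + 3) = u^3 - 2*u^2 - 15*u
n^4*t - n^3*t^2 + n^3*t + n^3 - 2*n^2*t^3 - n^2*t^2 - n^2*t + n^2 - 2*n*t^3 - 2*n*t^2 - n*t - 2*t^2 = (n + 1)*(n - 2*t)*(n + t)*(n*t + 1)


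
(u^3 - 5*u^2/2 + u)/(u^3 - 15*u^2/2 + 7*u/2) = (u - 2)/(u - 7)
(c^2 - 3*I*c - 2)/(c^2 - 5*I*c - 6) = (c - I)/(c - 3*I)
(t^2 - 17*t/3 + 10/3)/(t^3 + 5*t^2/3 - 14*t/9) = 3*(t - 5)/(t*(3*t + 7))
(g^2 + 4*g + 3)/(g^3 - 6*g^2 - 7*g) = (g + 3)/(g*(g - 7))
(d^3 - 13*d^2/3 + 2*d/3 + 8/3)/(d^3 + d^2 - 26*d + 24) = (d + 2/3)/(d + 6)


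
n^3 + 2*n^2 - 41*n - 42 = (n - 6)*(n + 1)*(n + 7)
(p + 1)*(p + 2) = p^2 + 3*p + 2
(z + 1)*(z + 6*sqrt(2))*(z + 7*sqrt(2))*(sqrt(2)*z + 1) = sqrt(2)*z^4 + sqrt(2)*z^3 + 27*z^3 + 27*z^2 + 97*sqrt(2)*z^2 + 84*z + 97*sqrt(2)*z + 84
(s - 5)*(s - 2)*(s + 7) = s^3 - 39*s + 70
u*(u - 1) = u^2 - u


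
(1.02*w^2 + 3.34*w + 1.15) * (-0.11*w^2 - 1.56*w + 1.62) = -0.1122*w^4 - 1.9586*w^3 - 3.6845*w^2 + 3.6168*w + 1.863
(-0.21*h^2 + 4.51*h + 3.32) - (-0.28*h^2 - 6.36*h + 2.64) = 0.07*h^2 + 10.87*h + 0.68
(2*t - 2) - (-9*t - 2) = 11*t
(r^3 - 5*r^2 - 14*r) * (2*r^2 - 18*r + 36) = 2*r^5 - 28*r^4 + 98*r^3 + 72*r^2 - 504*r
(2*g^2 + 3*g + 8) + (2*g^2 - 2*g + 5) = 4*g^2 + g + 13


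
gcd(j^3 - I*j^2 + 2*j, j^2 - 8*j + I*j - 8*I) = j + I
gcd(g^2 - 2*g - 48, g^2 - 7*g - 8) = g - 8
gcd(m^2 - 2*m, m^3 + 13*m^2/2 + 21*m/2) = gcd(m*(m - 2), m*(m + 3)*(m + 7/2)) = m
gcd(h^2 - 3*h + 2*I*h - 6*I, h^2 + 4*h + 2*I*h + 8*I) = h + 2*I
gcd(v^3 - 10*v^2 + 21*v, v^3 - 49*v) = v^2 - 7*v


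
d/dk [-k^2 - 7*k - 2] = -2*k - 7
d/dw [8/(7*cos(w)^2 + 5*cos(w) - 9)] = 8*(14*cos(w) + 5)*sin(w)/(7*cos(w)^2 + 5*cos(w) - 9)^2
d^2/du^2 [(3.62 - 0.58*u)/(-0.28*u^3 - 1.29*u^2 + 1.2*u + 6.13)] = (0.272832*u^5 - 2.14872*u^4 - 18.600588*u^3 - 16.900188*u^2 + 23.861148*u - 76.210308)/(0.021952*u^9 + 0.303408*u^8 + 1.115604*u^7 - 1.895727*u^6 - 18.066096*u^5 - 12.671919*u^4 + 86.772036*u^3 + 118.941003*u^2 - 135.27684*u - 230.346397)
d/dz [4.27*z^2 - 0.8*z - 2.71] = 8.54*z - 0.8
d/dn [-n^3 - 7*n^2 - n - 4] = -3*n^2 - 14*n - 1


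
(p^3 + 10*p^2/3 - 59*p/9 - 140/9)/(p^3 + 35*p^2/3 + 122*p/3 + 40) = (p - 7/3)/(p + 6)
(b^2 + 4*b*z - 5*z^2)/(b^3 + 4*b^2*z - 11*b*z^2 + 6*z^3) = (-b - 5*z)/(-b^2 - 5*b*z + 6*z^2)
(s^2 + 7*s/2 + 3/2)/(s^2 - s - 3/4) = 2*(s + 3)/(2*s - 3)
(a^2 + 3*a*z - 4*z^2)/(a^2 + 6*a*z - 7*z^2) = (a + 4*z)/(a + 7*z)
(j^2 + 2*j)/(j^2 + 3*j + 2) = j/(j + 1)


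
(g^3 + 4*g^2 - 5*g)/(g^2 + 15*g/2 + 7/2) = 2*g*(g^2 + 4*g - 5)/(2*g^2 + 15*g + 7)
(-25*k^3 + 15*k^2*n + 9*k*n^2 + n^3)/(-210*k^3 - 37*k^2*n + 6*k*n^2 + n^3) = (5*k^2 - 4*k*n - n^2)/(42*k^2 - k*n - n^2)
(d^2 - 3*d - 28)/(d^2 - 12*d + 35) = (d + 4)/(d - 5)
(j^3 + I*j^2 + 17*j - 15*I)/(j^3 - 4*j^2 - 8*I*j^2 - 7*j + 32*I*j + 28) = (j^2 + 2*I*j + 15)/(j^2 - j*(4 + 7*I) + 28*I)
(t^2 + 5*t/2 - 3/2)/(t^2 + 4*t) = (2*t^2 + 5*t - 3)/(2*t*(t + 4))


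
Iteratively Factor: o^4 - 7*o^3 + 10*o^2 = (o)*(o^3 - 7*o^2 + 10*o) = o^2*(o^2 - 7*o + 10) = o^2*(o - 2)*(o - 5)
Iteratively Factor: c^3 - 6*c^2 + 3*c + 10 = (c - 2)*(c^2 - 4*c - 5) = (c - 5)*(c - 2)*(c + 1)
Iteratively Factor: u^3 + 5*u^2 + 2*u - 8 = (u + 2)*(u^2 + 3*u - 4) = (u - 1)*(u + 2)*(u + 4)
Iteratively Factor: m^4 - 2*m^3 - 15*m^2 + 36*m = (m - 3)*(m^3 + m^2 - 12*m) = (m - 3)^2*(m^2 + 4*m) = m*(m - 3)^2*(m + 4)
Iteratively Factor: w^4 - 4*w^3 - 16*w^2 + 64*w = (w)*(w^3 - 4*w^2 - 16*w + 64) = w*(w - 4)*(w^2 - 16) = w*(w - 4)*(w + 4)*(w - 4)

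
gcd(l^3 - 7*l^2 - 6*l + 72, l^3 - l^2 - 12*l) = l^2 - l - 12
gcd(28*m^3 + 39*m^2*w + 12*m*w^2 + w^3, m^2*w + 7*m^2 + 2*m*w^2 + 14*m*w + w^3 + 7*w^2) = m + w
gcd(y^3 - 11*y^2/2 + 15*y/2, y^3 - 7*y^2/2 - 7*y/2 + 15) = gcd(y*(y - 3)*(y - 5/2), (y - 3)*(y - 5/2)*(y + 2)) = y^2 - 11*y/2 + 15/2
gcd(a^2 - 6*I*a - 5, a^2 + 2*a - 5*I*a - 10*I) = a - 5*I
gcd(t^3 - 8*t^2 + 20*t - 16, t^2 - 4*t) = t - 4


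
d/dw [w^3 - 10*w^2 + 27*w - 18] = 3*w^2 - 20*w + 27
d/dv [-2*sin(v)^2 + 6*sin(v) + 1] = 2*(3 - 2*sin(v))*cos(v)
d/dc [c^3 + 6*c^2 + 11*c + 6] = 3*c^2 + 12*c + 11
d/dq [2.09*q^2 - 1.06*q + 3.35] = 4.18*q - 1.06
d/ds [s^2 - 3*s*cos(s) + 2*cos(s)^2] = 3*s*sin(s) + 2*s - 2*sin(2*s) - 3*cos(s)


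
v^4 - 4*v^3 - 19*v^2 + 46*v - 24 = (v - 6)*(v - 1)^2*(v + 4)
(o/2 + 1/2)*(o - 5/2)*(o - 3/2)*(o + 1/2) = o^4/2 - 5*o^3/4 - 7*o^2/8 + 29*o/16 + 15/16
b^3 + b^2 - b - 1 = (b - 1)*(b + 1)^2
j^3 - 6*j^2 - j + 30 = (j - 5)*(j - 3)*(j + 2)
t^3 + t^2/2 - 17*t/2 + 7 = (t - 2)*(t - 1)*(t + 7/2)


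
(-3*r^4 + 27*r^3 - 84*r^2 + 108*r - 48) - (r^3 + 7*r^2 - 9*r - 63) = -3*r^4 + 26*r^3 - 91*r^2 + 117*r + 15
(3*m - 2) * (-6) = 12 - 18*m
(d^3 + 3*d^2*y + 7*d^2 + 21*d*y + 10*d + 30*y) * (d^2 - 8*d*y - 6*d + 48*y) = d^5 - 5*d^4*y + d^4 - 24*d^3*y^2 - 5*d^3*y - 32*d^3 - 24*d^2*y^2 + 160*d^2*y - 60*d^2 + 768*d*y^2 + 300*d*y + 1440*y^2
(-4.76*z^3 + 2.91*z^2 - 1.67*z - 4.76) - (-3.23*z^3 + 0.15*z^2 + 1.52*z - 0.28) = -1.53*z^3 + 2.76*z^2 - 3.19*z - 4.48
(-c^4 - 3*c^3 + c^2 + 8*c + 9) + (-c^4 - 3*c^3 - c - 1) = -2*c^4 - 6*c^3 + c^2 + 7*c + 8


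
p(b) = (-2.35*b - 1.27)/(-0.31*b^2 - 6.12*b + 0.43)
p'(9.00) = -0.01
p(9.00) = 0.28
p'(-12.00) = -0.12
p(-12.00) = 0.92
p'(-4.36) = -0.04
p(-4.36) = 0.42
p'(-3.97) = -0.04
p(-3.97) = 0.41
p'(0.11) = -145.58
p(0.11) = 6.19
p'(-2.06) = -0.07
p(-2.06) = 0.30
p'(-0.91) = -0.26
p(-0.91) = 0.15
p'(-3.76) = -0.04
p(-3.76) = 0.40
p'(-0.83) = -0.31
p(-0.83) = 0.13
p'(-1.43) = -0.13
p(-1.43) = 0.24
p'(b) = (-2.35*b - 1.27)*(0.62*b + 6.12)/(-0.31*b^2 - 6.12*b + 0.43)^2 - 2.35/(-0.31*b^2 - 6.12*b + 0.43) = (0.7285*b^2 + 14.382*b - (0.62*b + 6.12)*(2.35*b + 1.27) - 1.0105)/(0.31*b^2 + 6.12*b - 0.43)^2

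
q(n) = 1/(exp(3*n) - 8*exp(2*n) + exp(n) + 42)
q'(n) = (-3*exp(3*n) + 16*exp(2*n) - exp(n))/(exp(3*n) - 8*exp(2*n) + exp(n) + 42)^2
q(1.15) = -0.32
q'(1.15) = 6.30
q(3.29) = 0.00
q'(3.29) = -0.00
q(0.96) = 0.13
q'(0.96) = 0.86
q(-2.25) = 0.02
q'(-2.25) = 0.00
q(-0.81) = 0.02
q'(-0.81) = 0.00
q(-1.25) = 0.02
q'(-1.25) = 0.00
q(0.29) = 0.03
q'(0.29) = 0.02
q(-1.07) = 0.02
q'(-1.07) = 0.00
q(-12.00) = 0.02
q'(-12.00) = 0.00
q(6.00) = 0.00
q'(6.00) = 0.00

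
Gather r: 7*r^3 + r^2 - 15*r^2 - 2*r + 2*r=7*r^3 - 14*r^2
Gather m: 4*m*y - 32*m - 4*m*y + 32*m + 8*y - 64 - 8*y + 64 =0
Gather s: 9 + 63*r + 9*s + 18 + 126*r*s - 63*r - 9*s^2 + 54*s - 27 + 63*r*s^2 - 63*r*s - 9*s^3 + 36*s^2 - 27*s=-9*s^3 + s^2*(63*r + 27) + s*(63*r + 36)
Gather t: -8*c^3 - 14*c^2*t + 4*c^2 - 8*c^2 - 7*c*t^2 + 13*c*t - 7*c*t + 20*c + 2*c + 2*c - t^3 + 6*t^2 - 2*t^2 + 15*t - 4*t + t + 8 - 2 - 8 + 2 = -8*c^3 - 4*c^2 + 24*c - t^3 + t^2*(4 - 7*c) + t*(-14*c^2 + 6*c + 12)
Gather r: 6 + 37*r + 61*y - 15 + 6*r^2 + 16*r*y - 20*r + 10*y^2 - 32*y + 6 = 6*r^2 + r*(16*y + 17) + 10*y^2 + 29*y - 3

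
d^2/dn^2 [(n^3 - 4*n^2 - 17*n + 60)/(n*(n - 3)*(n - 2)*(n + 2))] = 2*(n^6 - 3*n^5 - 108*n^4 - 4*n^3 + 240*n^2 - 320)/(n^3*(n^6 - 12*n^4 + 48*n^2 - 64))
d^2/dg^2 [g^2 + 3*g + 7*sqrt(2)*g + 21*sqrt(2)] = 2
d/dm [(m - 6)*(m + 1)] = 2*m - 5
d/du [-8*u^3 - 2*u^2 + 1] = 4*u*(-6*u - 1)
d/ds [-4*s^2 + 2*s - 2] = 2 - 8*s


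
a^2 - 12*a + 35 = (a - 7)*(a - 5)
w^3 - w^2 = w^2*(w - 1)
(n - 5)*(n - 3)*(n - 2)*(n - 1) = n^4 - 11*n^3 + 41*n^2 - 61*n + 30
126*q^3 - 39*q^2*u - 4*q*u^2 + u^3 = (-7*q + u)*(-3*q + u)*(6*q + u)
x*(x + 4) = x^2 + 4*x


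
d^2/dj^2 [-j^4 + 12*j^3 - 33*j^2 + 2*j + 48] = -12*j^2 + 72*j - 66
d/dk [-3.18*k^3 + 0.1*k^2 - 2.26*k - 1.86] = -9.54*k^2 + 0.2*k - 2.26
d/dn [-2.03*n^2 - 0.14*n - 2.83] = -4.06*n - 0.14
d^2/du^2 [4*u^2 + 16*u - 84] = 8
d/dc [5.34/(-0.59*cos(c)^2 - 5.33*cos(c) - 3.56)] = -(6.3012*cos(c) + 28.4622)*sin(c)/(0.59*cos(c)^2 + 5.33*cos(c) + 3.56)^2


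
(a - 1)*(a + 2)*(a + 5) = a^3 + 6*a^2 + 3*a - 10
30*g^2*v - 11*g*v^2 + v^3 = v*(-6*g + v)*(-5*g + v)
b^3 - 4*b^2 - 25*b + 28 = (b - 7)*(b - 1)*(b + 4)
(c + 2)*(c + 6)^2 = c^3 + 14*c^2 + 60*c + 72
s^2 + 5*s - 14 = (s - 2)*(s + 7)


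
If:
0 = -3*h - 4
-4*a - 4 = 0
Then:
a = -1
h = -4/3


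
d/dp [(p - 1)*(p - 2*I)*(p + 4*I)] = 3*p^2 + p*(-2 + 4*I) + 8 - 2*I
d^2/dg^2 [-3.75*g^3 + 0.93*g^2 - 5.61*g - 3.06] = 1.86 - 22.5*g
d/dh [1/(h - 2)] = -1/(h - 2)^2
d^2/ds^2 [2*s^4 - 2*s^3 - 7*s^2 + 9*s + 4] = 24*s^2 - 12*s - 14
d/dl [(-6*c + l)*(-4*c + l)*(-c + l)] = 34*c^2 - 22*c*l + 3*l^2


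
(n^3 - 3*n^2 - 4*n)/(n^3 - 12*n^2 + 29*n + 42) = n*(n - 4)/(n^2 - 13*n + 42)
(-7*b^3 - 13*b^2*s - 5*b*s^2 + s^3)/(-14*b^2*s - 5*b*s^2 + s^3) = (b^2 + 2*b*s + s^2)/(s*(2*b + s))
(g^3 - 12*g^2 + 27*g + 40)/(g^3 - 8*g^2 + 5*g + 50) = (g^2 - 7*g - 8)/(g^2 - 3*g - 10)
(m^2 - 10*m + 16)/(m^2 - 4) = (m - 8)/(m + 2)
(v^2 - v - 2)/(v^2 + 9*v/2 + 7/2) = 2*(v - 2)/(2*v + 7)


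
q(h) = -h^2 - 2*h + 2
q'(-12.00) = 22.00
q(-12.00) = -118.00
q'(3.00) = -8.00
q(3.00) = -13.00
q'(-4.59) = 7.18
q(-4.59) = -9.89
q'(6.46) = -14.92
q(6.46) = -52.65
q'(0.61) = -3.22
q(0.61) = 0.41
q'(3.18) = -8.36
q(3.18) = -14.47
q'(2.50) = -7.00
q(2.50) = -9.25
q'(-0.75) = -0.50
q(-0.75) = 2.94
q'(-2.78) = 3.56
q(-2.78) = -0.17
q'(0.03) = -2.06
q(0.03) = 1.94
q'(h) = -2*h - 2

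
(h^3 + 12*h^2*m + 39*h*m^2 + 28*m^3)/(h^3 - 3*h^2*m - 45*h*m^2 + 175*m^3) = (h^2 + 5*h*m + 4*m^2)/(h^2 - 10*h*m + 25*m^2)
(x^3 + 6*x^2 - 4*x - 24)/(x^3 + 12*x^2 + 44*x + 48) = (x - 2)/(x + 4)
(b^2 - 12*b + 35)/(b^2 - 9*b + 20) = (b - 7)/(b - 4)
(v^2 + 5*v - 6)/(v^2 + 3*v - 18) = (v - 1)/(v - 3)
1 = 1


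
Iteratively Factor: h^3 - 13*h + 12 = (h - 1)*(h^2 + h - 12) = (h - 3)*(h - 1)*(h + 4)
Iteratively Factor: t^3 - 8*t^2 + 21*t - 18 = (t - 2)*(t^2 - 6*t + 9) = (t - 3)*(t - 2)*(t - 3)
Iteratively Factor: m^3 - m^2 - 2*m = (m)*(m^2 - m - 2) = m*(m - 2)*(m + 1)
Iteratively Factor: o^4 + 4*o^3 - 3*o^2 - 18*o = (o + 3)*(o^3 + o^2 - 6*o) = (o + 3)^2*(o^2 - 2*o) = (o - 2)*(o + 3)^2*(o)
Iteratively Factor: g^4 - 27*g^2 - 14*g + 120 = (g + 4)*(g^3 - 4*g^2 - 11*g + 30) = (g + 3)*(g + 4)*(g^2 - 7*g + 10) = (g - 5)*(g + 3)*(g + 4)*(g - 2)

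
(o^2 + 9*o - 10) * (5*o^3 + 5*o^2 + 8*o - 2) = 5*o^5 + 50*o^4 + 3*o^3 + 20*o^2 - 98*o + 20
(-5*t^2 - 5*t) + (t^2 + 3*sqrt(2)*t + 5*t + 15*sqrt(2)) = -4*t^2 + 3*sqrt(2)*t + 15*sqrt(2)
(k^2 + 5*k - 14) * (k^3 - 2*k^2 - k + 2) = k^5 + 3*k^4 - 25*k^3 + 25*k^2 + 24*k - 28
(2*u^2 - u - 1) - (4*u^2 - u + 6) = -2*u^2 - 7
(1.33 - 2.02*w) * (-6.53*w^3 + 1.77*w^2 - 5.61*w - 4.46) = 13.1906*w^4 - 12.2603*w^3 + 13.6863*w^2 + 1.5479*w - 5.9318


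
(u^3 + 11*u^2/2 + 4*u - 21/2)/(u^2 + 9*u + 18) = (2*u^2 + 5*u - 7)/(2*(u + 6))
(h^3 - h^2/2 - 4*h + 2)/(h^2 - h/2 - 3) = (2*h^2 + 3*h - 2)/(2*h + 3)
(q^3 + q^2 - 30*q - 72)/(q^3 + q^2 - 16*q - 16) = (q^2 - 3*q - 18)/(q^2 - 3*q - 4)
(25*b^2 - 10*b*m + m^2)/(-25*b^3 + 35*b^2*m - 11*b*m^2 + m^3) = -1/(b - m)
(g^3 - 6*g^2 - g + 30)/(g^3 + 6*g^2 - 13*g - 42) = (g - 5)/(g + 7)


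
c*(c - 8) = c^2 - 8*c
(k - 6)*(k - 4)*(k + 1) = k^3 - 9*k^2 + 14*k + 24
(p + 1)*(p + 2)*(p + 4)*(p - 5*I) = p^4 + 7*p^3 - 5*I*p^3 + 14*p^2 - 35*I*p^2 + 8*p - 70*I*p - 40*I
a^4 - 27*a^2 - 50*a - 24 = (a - 6)*(a + 1)^2*(a + 4)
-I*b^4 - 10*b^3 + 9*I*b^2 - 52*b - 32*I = (b - 8*I)*(b - 4*I)*(b + I)*(-I*b + 1)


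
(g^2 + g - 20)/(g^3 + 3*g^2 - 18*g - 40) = 1/(g + 2)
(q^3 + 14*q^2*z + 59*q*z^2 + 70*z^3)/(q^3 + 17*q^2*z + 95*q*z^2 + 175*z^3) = (q + 2*z)/(q + 5*z)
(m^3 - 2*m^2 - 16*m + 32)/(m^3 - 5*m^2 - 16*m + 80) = (m - 2)/(m - 5)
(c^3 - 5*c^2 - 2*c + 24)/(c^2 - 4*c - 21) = (-c^3 + 5*c^2 + 2*c - 24)/(-c^2 + 4*c + 21)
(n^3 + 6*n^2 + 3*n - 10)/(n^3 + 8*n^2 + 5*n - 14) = (n + 5)/(n + 7)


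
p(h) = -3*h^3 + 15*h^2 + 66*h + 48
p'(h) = -9*h^2 + 30*h + 66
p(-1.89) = -2.90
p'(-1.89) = -22.85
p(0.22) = 63.21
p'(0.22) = 72.16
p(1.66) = 185.17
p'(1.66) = 91.00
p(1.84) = 201.54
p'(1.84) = 90.73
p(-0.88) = 3.58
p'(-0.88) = 32.63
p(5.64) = 359.17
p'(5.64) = -51.09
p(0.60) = 92.35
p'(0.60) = 80.76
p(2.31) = 243.52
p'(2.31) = 87.28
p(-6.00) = 840.00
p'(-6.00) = -438.00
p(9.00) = -330.00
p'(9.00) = -393.00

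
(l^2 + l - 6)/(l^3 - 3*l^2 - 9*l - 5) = (-l^2 - l + 6)/(-l^3 + 3*l^2 + 9*l + 5)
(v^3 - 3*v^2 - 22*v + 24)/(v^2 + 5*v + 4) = (v^2 - 7*v + 6)/(v + 1)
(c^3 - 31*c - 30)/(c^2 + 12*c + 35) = (c^2 - 5*c - 6)/(c + 7)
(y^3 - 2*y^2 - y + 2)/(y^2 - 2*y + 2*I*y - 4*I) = (y^2 - 1)/(y + 2*I)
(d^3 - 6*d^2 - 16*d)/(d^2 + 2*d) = d - 8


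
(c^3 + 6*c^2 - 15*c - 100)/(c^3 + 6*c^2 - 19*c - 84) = (c^2 + 10*c + 25)/(c^2 + 10*c + 21)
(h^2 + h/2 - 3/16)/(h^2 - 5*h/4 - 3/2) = (h - 1/4)/(h - 2)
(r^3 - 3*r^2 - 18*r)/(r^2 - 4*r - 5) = r*(-r^2 + 3*r + 18)/(-r^2 + 4*r + 5)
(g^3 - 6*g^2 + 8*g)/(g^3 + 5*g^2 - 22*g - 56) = g*(g - 2)/(g^2 + 9*g + 14)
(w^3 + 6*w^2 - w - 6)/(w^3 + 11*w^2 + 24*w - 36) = (w + 1)/(w + 6)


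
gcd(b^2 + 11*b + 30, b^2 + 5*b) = b + 5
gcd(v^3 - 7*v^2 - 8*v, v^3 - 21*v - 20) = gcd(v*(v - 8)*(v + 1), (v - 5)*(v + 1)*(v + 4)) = v + 1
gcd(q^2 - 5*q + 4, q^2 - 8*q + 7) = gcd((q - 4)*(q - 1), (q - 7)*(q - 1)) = q - 1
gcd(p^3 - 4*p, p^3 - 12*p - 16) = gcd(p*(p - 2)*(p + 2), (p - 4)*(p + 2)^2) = p + 2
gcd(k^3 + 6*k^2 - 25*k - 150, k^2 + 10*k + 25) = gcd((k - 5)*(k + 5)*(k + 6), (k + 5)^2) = k + 5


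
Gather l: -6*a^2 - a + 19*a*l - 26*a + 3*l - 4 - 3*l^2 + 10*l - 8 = -6*a^2 - 27*a - 3*l^2 + l*(19*a + 13) - 12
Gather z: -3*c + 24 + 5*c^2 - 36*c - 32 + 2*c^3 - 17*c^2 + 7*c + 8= 2*c^3 - 12*c^2 - 32*c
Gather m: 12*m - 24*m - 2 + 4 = 2 - 12*m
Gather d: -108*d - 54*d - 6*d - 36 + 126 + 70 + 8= 168 - 168*d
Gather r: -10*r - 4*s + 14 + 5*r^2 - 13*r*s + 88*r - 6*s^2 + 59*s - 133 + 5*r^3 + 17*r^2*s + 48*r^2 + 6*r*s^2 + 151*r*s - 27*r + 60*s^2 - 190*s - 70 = 5*r^3 + r^2*(17*s + 53) + r*(6*s^2 + 138*s + 51) + 54*s^2 - 135*s - 189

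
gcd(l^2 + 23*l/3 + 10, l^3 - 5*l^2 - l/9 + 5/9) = 1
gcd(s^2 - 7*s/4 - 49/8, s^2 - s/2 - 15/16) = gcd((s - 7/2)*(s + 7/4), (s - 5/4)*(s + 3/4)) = 1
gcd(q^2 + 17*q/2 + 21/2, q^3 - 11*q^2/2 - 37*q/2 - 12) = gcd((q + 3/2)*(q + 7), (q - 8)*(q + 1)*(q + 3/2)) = q + 3/2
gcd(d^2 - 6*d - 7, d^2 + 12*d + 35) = 1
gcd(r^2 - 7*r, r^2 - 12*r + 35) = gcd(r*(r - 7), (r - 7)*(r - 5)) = r - 7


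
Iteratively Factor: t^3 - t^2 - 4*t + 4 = (t - 2)*(t^2 + t - 2) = (t - 2)*(t + 2)*(t - 1)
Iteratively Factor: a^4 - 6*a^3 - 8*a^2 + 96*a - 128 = (a - 2)*(a^3 - 4*a^2 - 16*a + 64) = (a - 4)*(a - 2)*(a^2 - 16) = (a - 4)*(a - 2)*(a + 4)*(a - 4)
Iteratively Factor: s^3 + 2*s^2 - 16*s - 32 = (s + 4)*(s^2 - 2*s - 8) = (s - 4)*(s + 4)*(s + 2)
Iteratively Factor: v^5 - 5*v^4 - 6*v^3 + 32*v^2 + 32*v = (v + 1)*(v^4 - 6*v^3 + 32*v) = v*(v + 1)*(v^3 - 6*v^2 + 32) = v*(v - 4)*(v + 1)*(v^2 - 2*v - 8) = v*(v - 4)^2*(v + 1)*(v + 2)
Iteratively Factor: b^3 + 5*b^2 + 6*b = (b + 3)*(b^2 + 2*b) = (b + 2)*(b + 3)*(b)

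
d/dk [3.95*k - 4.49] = 3.95000000000000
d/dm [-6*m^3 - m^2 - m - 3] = -18*m^2 - 2*m - 1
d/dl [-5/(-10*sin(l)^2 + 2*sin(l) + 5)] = 10*(1 - 10*sin(l))*cos(l)/(2*sin(l) + 5*cos(2*l))^2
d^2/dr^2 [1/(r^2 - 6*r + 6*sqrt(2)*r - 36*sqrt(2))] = 2*(-r^2 - 6*sqrt(2)*r + 6*r + 4*(r - 3 + 3*sqrt(2))^2 + 36*sqrt(2))/(r^2 - 6*r + 6*sqrt(2)*r - 36*sqrt(2))^3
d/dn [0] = 0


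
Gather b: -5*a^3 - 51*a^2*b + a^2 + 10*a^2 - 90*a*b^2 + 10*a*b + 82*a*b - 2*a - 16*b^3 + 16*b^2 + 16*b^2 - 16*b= -5*a^3 + 11*a^2 - 2*a - 16*b^3 + b^2*(32 - 90*a) + b*(-51*a^2 + 92*a - 16)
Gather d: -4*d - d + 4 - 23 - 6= -5*d - 25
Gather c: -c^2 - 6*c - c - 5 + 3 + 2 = -c^2 - 7*c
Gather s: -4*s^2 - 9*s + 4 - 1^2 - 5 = -4*s^2 - 9*s - 2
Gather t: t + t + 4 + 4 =2*t + 8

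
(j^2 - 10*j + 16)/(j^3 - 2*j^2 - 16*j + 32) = (j - 8)/(j^2 - 16)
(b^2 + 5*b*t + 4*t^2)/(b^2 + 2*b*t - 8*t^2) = (-b - t)/(-b + 2*t)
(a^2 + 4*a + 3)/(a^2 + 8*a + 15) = (a + 1)/(a + 5)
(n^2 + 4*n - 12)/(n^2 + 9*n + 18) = (n - 2)/(n + 3)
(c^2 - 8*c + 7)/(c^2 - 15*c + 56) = (c - 1)/(c - 8)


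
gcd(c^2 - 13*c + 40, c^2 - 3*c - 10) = c - 5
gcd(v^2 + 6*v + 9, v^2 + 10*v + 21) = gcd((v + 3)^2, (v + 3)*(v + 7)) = v + 3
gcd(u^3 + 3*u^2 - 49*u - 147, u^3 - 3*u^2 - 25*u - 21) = u^2 - 4*u - 21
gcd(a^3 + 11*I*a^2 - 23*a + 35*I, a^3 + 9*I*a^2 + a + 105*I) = a^2 + 12*I*a - 35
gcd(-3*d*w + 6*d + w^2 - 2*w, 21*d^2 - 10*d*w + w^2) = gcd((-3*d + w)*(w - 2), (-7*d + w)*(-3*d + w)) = -3*d + w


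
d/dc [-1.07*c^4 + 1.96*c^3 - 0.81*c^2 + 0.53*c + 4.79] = -4.28*c^3 + 5.88*c^2 - 1.62*c + 0.53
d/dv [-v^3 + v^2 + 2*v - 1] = -3*v^2 + 2*v + 2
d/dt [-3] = 0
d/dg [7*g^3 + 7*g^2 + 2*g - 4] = 21*g^2 + 14*g + 2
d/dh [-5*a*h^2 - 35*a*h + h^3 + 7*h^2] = -10*a*h - 35*a + 3*h^2 + 14*h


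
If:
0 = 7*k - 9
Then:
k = 9/7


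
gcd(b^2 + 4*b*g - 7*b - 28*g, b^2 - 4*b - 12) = 1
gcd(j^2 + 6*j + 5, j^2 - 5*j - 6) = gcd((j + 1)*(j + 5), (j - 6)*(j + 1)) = j + 1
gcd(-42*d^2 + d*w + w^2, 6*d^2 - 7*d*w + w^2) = -6*d + w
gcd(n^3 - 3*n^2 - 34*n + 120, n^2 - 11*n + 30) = n - 5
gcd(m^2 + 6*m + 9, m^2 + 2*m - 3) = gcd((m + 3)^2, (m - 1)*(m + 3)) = m + 3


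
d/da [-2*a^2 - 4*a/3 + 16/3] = -4*a - 4/3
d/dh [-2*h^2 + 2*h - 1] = 2 - 4*h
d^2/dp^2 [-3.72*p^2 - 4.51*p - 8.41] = -7.44000000000000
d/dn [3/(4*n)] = -3/(4*n^2)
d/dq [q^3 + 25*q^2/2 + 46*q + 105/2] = 3*q^2 + 25*q + 46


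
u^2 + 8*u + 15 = (u + 3)*(u + 5)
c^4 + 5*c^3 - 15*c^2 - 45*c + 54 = (c - 3)*(c - 1)*(c + 3)*(c + 6)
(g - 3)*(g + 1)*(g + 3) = g^3 + g^2 - 9*g - 9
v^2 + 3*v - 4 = (v - 1)*(v + 4)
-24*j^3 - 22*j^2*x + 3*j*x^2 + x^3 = (-4*j + x)*(j + x)*(6*j + x)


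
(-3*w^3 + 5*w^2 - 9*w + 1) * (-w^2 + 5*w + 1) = 3*w^5 - 20*w^4 + 31*w^3 - 41*w^2 - 4*w + 1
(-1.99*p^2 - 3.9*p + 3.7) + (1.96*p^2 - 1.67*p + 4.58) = -0.03*p^2 - 5.57*p + 8.28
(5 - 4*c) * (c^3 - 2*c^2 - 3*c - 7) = -4*c^4 + 13*c^3 + 2*c^2 + 13*c - 35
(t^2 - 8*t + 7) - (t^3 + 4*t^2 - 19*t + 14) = -t^3 - 3*t^2 + 11*t - 7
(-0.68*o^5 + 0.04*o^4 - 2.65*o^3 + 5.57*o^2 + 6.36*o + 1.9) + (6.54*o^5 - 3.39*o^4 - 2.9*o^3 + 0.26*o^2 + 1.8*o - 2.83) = 5.86*o^5 - 3.35*o^4 - 5.55*o^3 + 5.83*o^2 + 8.16*o - 0.93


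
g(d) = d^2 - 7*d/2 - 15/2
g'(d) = 2*d - 7/2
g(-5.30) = 39.14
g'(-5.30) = -14.10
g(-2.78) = 9.96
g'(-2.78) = -9.06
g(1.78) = -10.56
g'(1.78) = 0.06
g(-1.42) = -0.51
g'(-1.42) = -6.34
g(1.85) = -10.55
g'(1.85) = 0.20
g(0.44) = -8.85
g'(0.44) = -2.62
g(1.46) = -10.48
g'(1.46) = -0.58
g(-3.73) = 19.47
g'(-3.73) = -10.96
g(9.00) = 42.00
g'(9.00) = 14.50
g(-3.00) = 12.00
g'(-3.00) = -9.50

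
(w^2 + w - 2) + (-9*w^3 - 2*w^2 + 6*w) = -9*w^3 - w^2 + 7*w - 2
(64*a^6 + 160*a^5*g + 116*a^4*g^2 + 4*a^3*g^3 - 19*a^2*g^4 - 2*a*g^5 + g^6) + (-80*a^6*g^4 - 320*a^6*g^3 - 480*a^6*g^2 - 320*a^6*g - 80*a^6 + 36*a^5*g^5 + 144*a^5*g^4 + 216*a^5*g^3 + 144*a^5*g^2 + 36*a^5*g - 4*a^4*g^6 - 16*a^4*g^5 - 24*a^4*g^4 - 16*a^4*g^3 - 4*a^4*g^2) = -80*a^6*g^4 - 320*a^6*g^3 - 480*a^6*g^2 - 320*a^6*g - 16*a^6 + 36*a^5*g^5 + 144*a^5*g^4 + 216*a^5*g^3 + 144*a^5*g^2 + 196*a^5*g - 4*a^4*g^6 - 16*a^4*g^5 - 24*a^4*g^4 - 16*a^4*g^3 + 112*a^4*g^2 + 4*a^3*g^3 - 19*a^2*g^4 - 2*a*g^5 + g^6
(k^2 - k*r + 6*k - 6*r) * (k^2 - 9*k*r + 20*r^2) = k^4 - 10*k^3*r + 6*k^3 + 29*k^2*r^2 - 60*k^2*r - 20*k*r^3 + 174*k*r^2 - 120*r^3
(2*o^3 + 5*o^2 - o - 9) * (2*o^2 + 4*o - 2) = 4*o^5 + 18*o^4 + 14*o^3 - 32*o^2 - 34*o + 18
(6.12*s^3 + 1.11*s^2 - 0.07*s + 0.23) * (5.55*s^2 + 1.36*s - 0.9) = 33.966*s^5 + 14.4837*s^4 - 4.3869*s^3 + 0.1823*s^2 + 0.3758*s - 0.207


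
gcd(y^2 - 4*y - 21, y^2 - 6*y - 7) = y - 7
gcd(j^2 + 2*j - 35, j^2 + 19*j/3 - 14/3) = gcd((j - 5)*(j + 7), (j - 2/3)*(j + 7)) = j + 7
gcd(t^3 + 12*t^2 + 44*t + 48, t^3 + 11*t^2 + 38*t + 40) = t^2 + 6*t + 8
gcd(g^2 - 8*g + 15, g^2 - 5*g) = g - 5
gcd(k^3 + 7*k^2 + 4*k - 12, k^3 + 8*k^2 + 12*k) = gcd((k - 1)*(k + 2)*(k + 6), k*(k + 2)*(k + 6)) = k^2 + 8*k + 12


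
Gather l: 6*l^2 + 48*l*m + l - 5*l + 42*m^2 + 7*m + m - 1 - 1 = 6*l^2 + l*(48*m - 4) + 42*m^2 + 8*m - 2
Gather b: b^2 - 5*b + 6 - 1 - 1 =b^2 - 5*b + 4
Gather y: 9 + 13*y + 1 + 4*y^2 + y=4*y^2 + 14*y + 10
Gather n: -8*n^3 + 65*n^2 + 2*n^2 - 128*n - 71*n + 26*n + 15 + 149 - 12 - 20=-8*n^3 + 67*n^2 - 173*n + 132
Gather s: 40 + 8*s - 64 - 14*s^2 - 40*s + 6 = -14*s^2 - 32*s - 18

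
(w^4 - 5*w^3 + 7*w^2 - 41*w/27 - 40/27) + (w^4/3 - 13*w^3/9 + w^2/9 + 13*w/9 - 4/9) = 4*w^4/3 - 58*w^3/9 + 64*w^2/9 - 2*w/27 - 52/27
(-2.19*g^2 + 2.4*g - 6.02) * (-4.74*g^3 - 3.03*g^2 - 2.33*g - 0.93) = 10.3806*g^5 - 4.7403*g^4 + 26.3655*g^3 + 14.6853*g^2 + 11.7946*g + 5.5986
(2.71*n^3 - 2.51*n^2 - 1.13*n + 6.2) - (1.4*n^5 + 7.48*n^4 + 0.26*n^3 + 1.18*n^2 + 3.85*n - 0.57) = -1.4*n^5 - 7.48*n^4 + 2.45*n^3 - 3.69*n^2 - 4.98*n + 6.77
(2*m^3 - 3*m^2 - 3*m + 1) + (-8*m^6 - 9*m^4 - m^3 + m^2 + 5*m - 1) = -8*m^6 - 9*m^4 + m^3 - 2*m^2 + 2*m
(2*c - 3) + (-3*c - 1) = -c - 4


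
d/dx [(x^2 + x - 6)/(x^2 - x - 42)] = 2*(-x^2 - 36*x - 24)/(x^4 - 2*x^3 - 83*x^2 + 84*x + 1764)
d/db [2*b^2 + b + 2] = 4*b + 1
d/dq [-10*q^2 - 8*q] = -20*q - 8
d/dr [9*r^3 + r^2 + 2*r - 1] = 27*r^2 + 2*r + 2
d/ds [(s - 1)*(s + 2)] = 2*s + 1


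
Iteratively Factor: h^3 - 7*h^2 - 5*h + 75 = (h - 5)*(h^2 - 2*h - 15) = (h - 5)^2*(h + 3)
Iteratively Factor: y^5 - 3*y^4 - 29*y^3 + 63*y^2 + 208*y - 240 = (y - 4)*(y^4 + y^3 - 25*y^2 - 37*y + 60) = (y - 5)*(y - 4)*(y^3 + 6*y^2 + 5*y - 12) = (y - 5)*(y - 4)*(y + 4)*(y^2 + 2*y - 3) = (y - 5)*(y - 4)*(y - 1)*(y + 4)*(y + 3)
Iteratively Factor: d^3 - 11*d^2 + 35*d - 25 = (d - 5)*(d^2 - 6*d + 5) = (d - 5)*(d - 1)*(d - 5)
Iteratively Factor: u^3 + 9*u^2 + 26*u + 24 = (u + 4)*(u^2 + 5*u + 6) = (u + 2)*(u + 4)*(u + 3)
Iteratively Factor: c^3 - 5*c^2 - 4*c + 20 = (c + 2)*(c^2 - 7*c + 10) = (c - 5)*(c + 2)*(c - 2)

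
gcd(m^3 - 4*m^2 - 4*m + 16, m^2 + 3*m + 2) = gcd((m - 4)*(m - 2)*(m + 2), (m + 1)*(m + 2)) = m + 2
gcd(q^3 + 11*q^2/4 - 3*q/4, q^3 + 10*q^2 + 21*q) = q^2 + 3*q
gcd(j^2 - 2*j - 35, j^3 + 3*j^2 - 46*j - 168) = j - 7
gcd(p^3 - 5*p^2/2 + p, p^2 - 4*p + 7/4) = p - 1/2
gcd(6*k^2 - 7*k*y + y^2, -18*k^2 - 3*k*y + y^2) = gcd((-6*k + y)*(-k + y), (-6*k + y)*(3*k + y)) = -6*k + y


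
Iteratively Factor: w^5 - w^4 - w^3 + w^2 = (w - 1)*(w^4 - w^2) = w*(w - 1)*(w^3 - w) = w*(w - 1)*(w + 1)*(w^2 - w) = w^2*(w - 1)*(w + 1)*(w - 1)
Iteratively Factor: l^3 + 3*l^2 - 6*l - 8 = (l - 2)*(l^2 + 5*l + 4) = (l - 2)*(l + 1)*(l + 4)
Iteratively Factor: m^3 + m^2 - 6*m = (m - 2)*(m^2 + 3*m) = (m - 2)*(m + 3)*(m)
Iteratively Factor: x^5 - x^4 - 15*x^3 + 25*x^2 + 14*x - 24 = (x - 1)*(x^4 - 15*x^2 + 10*x + 24) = (x - 2)*(x - 1)*(x^3 + 2*x^2 - 11*x - 12) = (x - 2)*(x - 1)*(x + 1)*(x^2 + x - 12) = (x - 2)*(x - 1)*(x + 1)*(x + 4)*(x - 3)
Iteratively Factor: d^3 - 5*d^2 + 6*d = (d - 3)*(d^2 - 2*d) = d*(d - 3)*(d - 2)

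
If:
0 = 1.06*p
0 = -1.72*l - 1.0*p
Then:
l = 0.00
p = 0.00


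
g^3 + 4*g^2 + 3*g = g*(g + 1)*(g + 3)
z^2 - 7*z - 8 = (z - 8)*(z + 1)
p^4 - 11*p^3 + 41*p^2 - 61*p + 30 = (p - 5)*(p - 3)*(p - 2)*(p - 1)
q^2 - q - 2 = (q - 2)*(q + 1)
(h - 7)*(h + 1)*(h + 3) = h^3 - 3*h^2 - 25*h - 21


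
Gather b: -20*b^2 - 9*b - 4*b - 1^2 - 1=-20*b^2 - 13*b - 2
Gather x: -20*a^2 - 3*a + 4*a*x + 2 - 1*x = -20*a^2 - 3*a + x*(4*a - 1) + 2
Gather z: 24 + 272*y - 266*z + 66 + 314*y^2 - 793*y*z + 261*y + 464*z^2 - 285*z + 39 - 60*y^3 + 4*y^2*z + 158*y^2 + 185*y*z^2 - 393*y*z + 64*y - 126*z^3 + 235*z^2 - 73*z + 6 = -60*y^3 + 472*y^2 + 597*y - 126*z^3 + z^2*(185*y + 699) + z*(4*y^2 - 1186*y - 624) + 135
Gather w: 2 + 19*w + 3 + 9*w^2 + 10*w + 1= 9*w^2 + 29*w + 6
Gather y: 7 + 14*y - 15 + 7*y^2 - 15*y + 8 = 7*y^2 - y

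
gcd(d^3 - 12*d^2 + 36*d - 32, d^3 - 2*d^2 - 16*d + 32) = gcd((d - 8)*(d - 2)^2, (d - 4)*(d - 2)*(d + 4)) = d - 2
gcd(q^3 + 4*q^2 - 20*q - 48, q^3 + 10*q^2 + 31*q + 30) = q + 2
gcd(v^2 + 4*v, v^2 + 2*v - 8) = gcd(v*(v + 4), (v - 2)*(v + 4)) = v + 4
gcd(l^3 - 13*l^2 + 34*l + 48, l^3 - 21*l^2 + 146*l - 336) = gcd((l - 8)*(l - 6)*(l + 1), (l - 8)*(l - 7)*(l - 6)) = l^2 - 14*l + 48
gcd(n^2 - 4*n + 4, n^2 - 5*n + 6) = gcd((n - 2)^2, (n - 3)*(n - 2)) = n - 2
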